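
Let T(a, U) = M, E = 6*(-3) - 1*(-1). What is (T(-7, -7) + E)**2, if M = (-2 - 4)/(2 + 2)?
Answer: 1369/4 ≈ 342.25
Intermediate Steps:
E = -17 (E = -18 + 1 = -17)
M = -3/2 (M = -6/4 = -6*1/4 = -3/2 ≈ -1.5000)
T(a, U) = -3/2
(T(-7, -7) + E)**2 = (-3/2 - 17)**2 = (-37/2)**2 = 1369/4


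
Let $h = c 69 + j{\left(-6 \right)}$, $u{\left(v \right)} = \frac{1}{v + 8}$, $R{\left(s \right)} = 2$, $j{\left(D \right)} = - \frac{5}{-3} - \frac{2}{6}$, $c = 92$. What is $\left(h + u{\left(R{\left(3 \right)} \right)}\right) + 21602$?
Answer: $\frac{838543}{30} \approx 27951.0$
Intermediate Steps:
$j{\left(D \right)} = \frac{4}{3}$ ($j{\left(D \right)} = \left(-5\right) \left(- \frac{1}{3}\right) - \frac{1}{3} = \frac{5}{3} - \frac{1}{3} = \frac{4}{3}$)
$u{\left(v \right)} = \frac{1}{8 + v}$
$h = \frac{19048}{3}$ ($h = 92 \cdot 69 + \frac{4}{3} = 6348 + \frac{4}{3} = \frac{19048}{3} \approx 6349.3$)
$\left(h + u{\left(R{\left(3 \right)} \right)}\right) + 21602 = \left(\frac{19048}{3} + \frac{1}{8 + 2}\right) + 21602 = \left(\frac{19048}{3} + \frac{1}{10}\right) + 21602 = \frac{190483}{30} + 21602 = \frac{838543}{30}$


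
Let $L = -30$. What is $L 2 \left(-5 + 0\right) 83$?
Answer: $24900$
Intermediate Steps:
$L 2 \left(-5 + 0\right) 83 = - 30 \cdot 2 \left(-5 + 0\right) 83 = - 30 \cdot 2 \left(-5\right) 83 = \left(-30\right) \left(-10\right) 83 = 300 \cdot 83 = 24900$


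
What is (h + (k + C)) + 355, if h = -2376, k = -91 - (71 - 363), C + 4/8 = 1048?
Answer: -1545/2 ≈ -772.50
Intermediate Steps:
C = 2095/2 (C = -1/2 + 1048 = 2095/2 ≈ 1047.5)
k = 201 (k = -91 - 1*(-292) = -91 + 292 = 201)
(h + (k + C)) + 355 = (-2376 + (201 + 2095/2)) + 355 = (-2376 + 2497/2) + 355 = -2255/2 + 355 = -1545/2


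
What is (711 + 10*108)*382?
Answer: 684162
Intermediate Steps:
(711 + 10*108)*382 = (711 + 1080)*382 = 1791*382 = 684162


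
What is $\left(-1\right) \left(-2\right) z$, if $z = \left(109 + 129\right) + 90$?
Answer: $656$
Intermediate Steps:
$z = 328$ ($z = 238 + 90 = 328$)
$\left(-1\right) \left(-2\right) z = \left(-1\right) \left(-2\right) 328 = 2 \cdot 328 = 656$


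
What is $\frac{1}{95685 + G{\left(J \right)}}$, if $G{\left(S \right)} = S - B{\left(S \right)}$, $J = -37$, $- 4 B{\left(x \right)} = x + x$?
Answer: $\frac{2}{191259} \approx 1.0457 \cdot 10^{-5}$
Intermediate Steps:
$B{\left(x \right)} = - \frac{x}{2}$ ($B{\left(x \right)} = - \frac{x + x}{4} = - \frac{2 x}{4} = - \frac{x}{2}$)
$G{\left(S \right)} = \frac{3 S}{2}$ ($G{\left(S \right)} = S - - \frac{S}{2} = S + \frac{S}{2} = \frac{3 S}{2}$)
$\frac{1}{95685 + G{\left(J \right)}} = \frac{1}{95685 + \frac{3}{2} \left(-37\right)} = \frac{1}{95685 - \frac{111}{2}} = \frac{1}{\frac{191259}{2}} = \frac{2}{191259}$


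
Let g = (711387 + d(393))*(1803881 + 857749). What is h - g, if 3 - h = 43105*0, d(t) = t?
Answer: -1894495001397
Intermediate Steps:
h = 3 (h = 3 - 43105*0 = 3 - 1*0 = 3 + 0 = 3)
g = 1894495001400 (g = (711387 + 393)*(1803881 + 857749) = 711780*2661630 = 1894495001400)
h - g = 3 - 1*1894495001400 = 3 - 1894495001400 = -1894495001397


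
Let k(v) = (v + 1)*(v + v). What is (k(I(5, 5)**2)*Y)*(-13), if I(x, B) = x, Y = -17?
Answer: 287300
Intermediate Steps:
k(v) = 2*v*(1 + v) (k(v) = (1 + v)*(2*v) = 2*v*(1 + v))
(k(I(5, 5)**2)*Y)*(-13) = ((2*5**2*(1 + 5**2))*(-17))*(-13) = ((2*25*(1 + 25))*(-17))*(-13) = ((2*25*26)*(-17))*(-13) = (1300*(-17))*(-13) = -22100*(-13) = 287300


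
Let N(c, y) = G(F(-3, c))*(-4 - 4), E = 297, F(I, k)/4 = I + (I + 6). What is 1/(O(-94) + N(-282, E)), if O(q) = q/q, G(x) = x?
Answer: 1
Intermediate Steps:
F(I, k) = 24 + 8*I (F(I, k) = 4*(I + (I + 6)) = 4*(I + (6 + I)) = 4*(6 + 2*I) = 24 + 8*I)
N(c, y) = 0 (N(c, y) = (24 + 8*(-3))*(-4 - 4) = (24 - 24)*(-8) = 0*(-8) = 0)
O(q) = 1
1/(O(-94) + N(-282, E)) = 1/(1 + 0) = 1/1 = 1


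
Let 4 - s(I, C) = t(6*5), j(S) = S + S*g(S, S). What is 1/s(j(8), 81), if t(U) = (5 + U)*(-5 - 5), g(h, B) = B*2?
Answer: 1/354 ≈ 0.0028249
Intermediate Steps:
g(h, B) = 2*B
j(S) = S + 2*S**2 (j(S) = S + S*(2*S) = S + 2*S**2)
t(U) = -50 - 10*U (t(U) = (5 + U)*(-10) = -50 - 10*U)
s(I, C) = 354 (s(I, C) = 4 - (-50 - 60*5) = 4 - (-50 - 10*30) = 4 - (-50 - 300) = 4 - 1*(-350) = 4 + 350 = 354)
1/s(j(8), 81) = 1/354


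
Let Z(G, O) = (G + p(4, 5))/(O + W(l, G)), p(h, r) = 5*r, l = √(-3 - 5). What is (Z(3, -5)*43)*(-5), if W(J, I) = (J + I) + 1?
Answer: 6020/9 + 12040*I*√2/9 ≈ 668.89 + 1891.9*I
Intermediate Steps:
l = 2*I*√2 (l = √(-8) = 2*I*√2 ≈ 2.8284*I)
W(J, I) = 1 + I + J (W(J, I) = (I + J) + 1 = 1 + I + J)
Z(G, O) = (25 + G)/(1 + G + O + 2*I*√2) (Z(G, O) = (G + 5*5)/(O + (1 + G + 2*I*√2)) = (G + 25)/(1 + G + O + 2*I*√2) = (25 + G)/(1 + G + O + 2*I*√2))
(Z(3, -5)*43)*(-5) = (((25 + 3)/(1 + 3 - 5 + 2*I*√2))*43)*(-5) = ((28/(-1 + 2*I*√2))*43)*(-5) = (1204/(-1 + 2*I*√2))*(-5) = -6020/(-1 + 2*I*√2)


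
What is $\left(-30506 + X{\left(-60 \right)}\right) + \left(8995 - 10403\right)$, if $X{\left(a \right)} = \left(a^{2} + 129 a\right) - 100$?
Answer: $-36154$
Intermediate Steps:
$X{\left(a \right)} = -100 + a^{2} + 129 a$
$\left(-30506 + X{\left(-60 \right)}\right) + \left(8995 - 10403\right) = \left(-30506 + \left(-100 + \left(-60\right)^{2} + 129 \left(-60\right)\right)\right) + \left(8995 - 10403\right) = \left(-30506 - 4240\right) + \left(8995 - 10403\right) = \left(-30506 - 4240\right) - 1408 = -34746 - 1408 = -36154$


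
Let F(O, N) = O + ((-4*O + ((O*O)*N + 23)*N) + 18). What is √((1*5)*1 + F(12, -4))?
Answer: √2199 ≈ 46.893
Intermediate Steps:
F(O, N) = 18 - 3*O + N*(23 + N*O²) (F(O, N) = O + ((-4*O + (O²*N + 23)*N) + 18) = O + ((-4*O + (N*O² + 23)*N) + 18) = O + ((-4*O + (23 + N*O²)*N) + 18) = O + ((-4*O + N*(23 + N*O²)) + 18) = O + (18 - 4*O + N*(23 + N*O²)) = 18 - 3*O + N*(23 + N*O²))
√((1*5)*1 + F(12, -4)) = √((1*5)*1 + (18 - 3*12 + 23*(-4) + (-4)²*12²)) = √(5*1 + (18 - 36 - 92 + 16*144)) = √(5 + (18 - 36 - 92 + 2304)) = √(5 + 2194) = √2199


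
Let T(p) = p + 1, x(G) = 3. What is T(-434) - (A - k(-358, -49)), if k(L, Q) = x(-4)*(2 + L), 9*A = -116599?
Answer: 103090/9 ≈ 11454.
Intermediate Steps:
A = -116599/9 (A = (1/9)*(-116599) = -116599/9 ≈ -12955.)
T(p) = 1 + p
k(L, Q) = 6 + 3*L (k(L, Q) = 3*(2 + L) = 6 + 3*L)
T(-434) - (A - k(-358, -49)) = (1 - 434) - (-116599/9 - (6 + 3*(-358))) = -433 - (-116599/9 - (6 - 1074)) = -433 - (-116599/9 - 1*(-1068)) = -433 - (-116599/9 + 1068) = -433 - 1*(-106987/9) = -433 + 106987/9 = 103090/9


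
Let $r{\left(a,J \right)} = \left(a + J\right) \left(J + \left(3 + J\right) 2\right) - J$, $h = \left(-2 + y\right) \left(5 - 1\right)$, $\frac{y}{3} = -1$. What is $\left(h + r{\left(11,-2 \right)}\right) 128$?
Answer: $-2304$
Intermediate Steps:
$y = -3$ ($y = 3 \left(-1\right) = -3$)
$h = -20$ ($h = \left(-2 - 3\right) \left(5 - 1\right) = \left(-5\right) 4 = -20$)
$r{\left(a,J \right)} = - J + \left(6 + 3 J\right) \left(J + a\right)$ ($r{\left(a,J \right)} = \left(J + a\right) \left(J + \left(6 + 2 J\right)\right) - J = \left(J + a\right) \left(6 + 3 J\right) - J = \left(6 + 3 J\right) \left(J + a\right) - J = - J + \left(6 + 3 J\right) \left(J + a\right)$)
$\left(h + r{\left(11,-2 \right)}\right) 128 = \left(-20 + \left(3 \left(-2\right)^{2} + 5 \left(-2\right) + 6 \cdot 11 + 3 \left(-2\right) 11\right)\right) 128 = \left(-20 + \left(3 \cdot 4 - 10 + 66 - 66\right)\right) 128 = \left(-20 + \left(12 - 10 + 66 - 66\right)\right) 128 = \left(-20 + 2\right) 128 = \left(-18\right) 128 = -2304$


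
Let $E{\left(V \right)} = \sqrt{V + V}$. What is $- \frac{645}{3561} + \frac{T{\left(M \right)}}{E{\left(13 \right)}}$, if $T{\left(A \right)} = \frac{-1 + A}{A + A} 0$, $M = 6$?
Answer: $- \frac{215}{1187} \approx -0.18113$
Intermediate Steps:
$E{\left(V \right)} = \sqrt{2} \sqrt{V}$ ($E{\left(V \right)} = \sqrt{2 V} = \sqrt{2} \sqrt{V}$)
$T{\left(A \right)} = 0$ ($T{\left(A \right)} = \frac{-1 + A}{2 A} 0 = 0$)
$- \frac{645}{3561} + \frac{T{\left(M \right)}}{E{\left(13 \right)}} = - \frac{645}{3561} + \frac{0}{\sqrt{2} \sqrt{13}} = \left(-645\right) \frac{1}{3561} + \frac{0}{\sqrt{26}} = - \frac{215}{1187} + 0 \frac{\sqrt{26}}{26} = - \frac{215}{1187} + 0 = - \frac{215}{1187}$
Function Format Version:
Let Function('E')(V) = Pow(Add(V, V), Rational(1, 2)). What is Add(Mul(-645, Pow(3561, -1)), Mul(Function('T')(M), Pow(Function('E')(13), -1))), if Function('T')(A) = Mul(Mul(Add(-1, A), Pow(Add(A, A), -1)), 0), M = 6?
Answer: Rational(-215, 1187) ≈ -0.18113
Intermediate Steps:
Function('E')(V) = Mul(Pow(2, Rational(1, 2)), Pow(V, Rational(1, 2))) (Function('E')(V) = Pow(Mul(2, V), Rational(1, 2)) = Mul(Pow(2, Rational(1, 2)), Pow(V, Rational(1, 2))))
Function('T')(A) = 0 (Function('T')(A) = Mul(Mul(Add(-1, A), Pow(Mul(2, A), -1)), 0) = Mul(Mul(Add(-1, A), Mul(Rational(1, 2), Pow(A, -1))), 0) = Mul(Mul(Rational(1, 2), Pow(A, -1), Add(-1, A)), 0) = 0)
Add(Mul(-645, Pow(3561, -1)), Mul(Function('T')(M), Pow(Function('E')(13), -1))) = Add(Mul(-645, Pow(3561, -1)), Mul(0, Pow(Mul(Pow(2, Rational(1, 2)), Pow(13, Rational(1, 2))), -1))) = Add(Mul(-645, Rational(1, 3561)), Mul(0, Pow(Pow(26, Rational(1, 2)), -1))) = Add(Rational(-215, 1187), Mul(0, Mul(Rational(1, 26), Pow(26, Rational(1, 2))))) = Add(Rational(-215, 1187), 0) = Rational(-215, 1187)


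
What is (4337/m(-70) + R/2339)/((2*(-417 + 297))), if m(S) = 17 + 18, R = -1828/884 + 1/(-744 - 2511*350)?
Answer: -72972598595179/141335992980000 ≈ -0.51631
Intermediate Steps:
R = -520637471/251774250 (R = -1828*1/884 + (1/350)/(-3255) = -457/221 - 1/3255*1/350 = -457/221 - 1/1139250 = -520637471/251774250 ≈ -2.0679)
m(S) = 35
(4337/m(-70) + R/2339)/((2*(-417 + 297))) = (4337/35 - 520637471/251774250/2339)/((2*(-417 + 297))) = (4337*(1/35) - 520637471/251774250*1/2339)/((2*(-120))) = (4337/35 - 520637471/588899970750)/(-240) = (72972598595179/588899970750)*(-1/240) = -72972598595179/141335992980000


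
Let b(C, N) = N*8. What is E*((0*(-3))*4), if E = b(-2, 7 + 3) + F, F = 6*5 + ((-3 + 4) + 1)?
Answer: 0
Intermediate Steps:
b(C, N) = 8*N
F = 32 (F = 30 + (1 + 1) = 30 + 2 = 32)
E = 112 (E = 8*(7 + 3) + 32 = 8*10 + 32 = 80 + 32 = 112)
E*((0*(-3))*4) = 112*((0*(-3))*4) = 112*(0*4) = 112*0 = 0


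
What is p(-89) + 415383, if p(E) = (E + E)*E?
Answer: 431225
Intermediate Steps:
p(E) = 2*E² (p(E) = (2*E)*E = 2*E²)
p(-89) + 415383 = 2*(-89)² + 415383 = 2*7921 + 415383 = 15842 + 415383 = 431225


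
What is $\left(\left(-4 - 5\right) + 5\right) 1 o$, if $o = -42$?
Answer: $168$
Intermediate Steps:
$\left(\left(-4 - 5\right) + 5\right) 1 o = \left(\left(-4 - 5\right) + 5\right) 1 \left(-42\right) = \left(-9 + 5\right) 1 \left(-42\right) = \left(-4\right) 1 \left(-42\right) = \left(-4\right) \left(-42\right) = 168$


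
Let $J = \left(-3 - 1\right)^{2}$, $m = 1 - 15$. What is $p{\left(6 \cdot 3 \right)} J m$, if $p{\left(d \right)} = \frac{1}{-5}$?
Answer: $\frac{224}{5} \approx 44.8$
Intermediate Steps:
$p{\left(d \right)} = - \frac{1}{5}$
$m = -14$ ($m = 1 - 15 = -14$)
$J = 16$ ($J = \left(-4\right)^{2} = 16$)
$p{\left(6 \cdot 3 \right)} J m = \left(- \frac{1}{5}\right) 16 \left(-14\right) = \left(- \frac{16}{5}\right) \left(-14\right) = \frac{224}{5}$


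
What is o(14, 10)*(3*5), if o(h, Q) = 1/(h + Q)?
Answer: 5/8 ≈ 0.62500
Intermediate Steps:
o(h, Q) = 1/(Q + h)
o(14, 10)*(3*5) = (3*5)/(10 + 14) = 15/24 = (1/24)*15 = 5/8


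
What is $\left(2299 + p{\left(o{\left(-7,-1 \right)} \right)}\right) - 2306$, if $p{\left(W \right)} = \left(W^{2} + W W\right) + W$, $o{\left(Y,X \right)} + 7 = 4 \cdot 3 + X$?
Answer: $29$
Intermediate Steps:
$o{\left(Y,X \right)} = 5 + X$ ($o{\left(Y,X \right)} = -7 + \left(4 \cdot 3 + X\right) = -7 + \left(12 + X\right) = 5 + X$)
$p{\left(W \right)} = W + 2 W^{2}$ ($p{\left(W \right)} = \left(W^{2} + W^{2}\right) + W = 2 W^{2} + W = W + 2 W^{2}$)
$\left(2299 + p{\left(o{\left(-7,-1 \right)} \right)}\right) - 2306 = \left(2299 + \left(5 - 1\right) \left(1 + 2 \left(5 - 1\right)\right)\right) - 2306 = \left(2299 + 4 \left(1 + 2 \cdot 4\right)\right) - 2306 = \left(2299 + 4 \left(1 + 8\right)\right) - 2306 = \left(2299 + 4 \cdot 9\right) - 2306 = \left(2299 + 36\right) - 2306 = 2335 - 2306 = 29$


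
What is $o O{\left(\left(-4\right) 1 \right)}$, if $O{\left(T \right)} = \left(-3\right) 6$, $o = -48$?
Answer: $864$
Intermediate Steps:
$O{\left(T \right)} = -18$
$o O{\left(\left(-4\right) 1 \right)} = \left(-48\right) \left(-18\right) = 864$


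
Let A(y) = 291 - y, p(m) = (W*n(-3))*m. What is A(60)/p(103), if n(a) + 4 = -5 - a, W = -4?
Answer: 77/824 ≈ 0.093447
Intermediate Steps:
n(a) = -9 - a (n(a) = -4 + (-5 - a) = -9 - a)
p(m) = 24*m (p(m) = (-4*(-9 - 1*(-3)))*m = (-4*(-9 + 3))*m = (-4*(-6))*m = 24*m)
A(60)/p(103) = (291 - 1*60)/((24*103)) = (291 - 60)/2472 = 231*(1/2472) = 77/824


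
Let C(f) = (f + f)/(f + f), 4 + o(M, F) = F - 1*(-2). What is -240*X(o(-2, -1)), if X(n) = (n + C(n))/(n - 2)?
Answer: -96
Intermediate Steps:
o(M, F) = -2 + F (o(M, F) = -4 + (F - 1*(-2)) = -4 + (F + 2) = -4 + (2 + F) = -2 + F)
C(f) = 1 (C(f) = (2*f)/((2*f)) = (2*f)*(1/(2*f)) = 1)
X(n) = (1 + n)/(-2 + n) (X(n) = (n + 1)/(n - 2) = (1 + n)/(-2 + n))
-240*X(o(-2, -1)) = -240*(1 + (-2 - 1))/(-2 + (-2 - 1)) = -240*(1 - 3)/(-2 - 3) = -240*(-2)/(-5) = -(-48)*(-2) = -240*2/5 = -96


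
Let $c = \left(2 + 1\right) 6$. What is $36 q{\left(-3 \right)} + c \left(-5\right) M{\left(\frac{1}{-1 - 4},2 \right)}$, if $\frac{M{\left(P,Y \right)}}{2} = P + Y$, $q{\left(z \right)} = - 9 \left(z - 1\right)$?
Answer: $972$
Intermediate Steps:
$q{\left(z \right)} = 9 - 9 z$ ($q{\left(z \right)} = - 9 \left(-1 + z\right) = 9 - 9 z$)
$M{\left(P,Y \right)} = 2 P + 2 Y$ ($M{\left(P,Y \right)} = 2 \left(P + Y\right) = 2 P + 2 Y$)
$c = 18$ ($c = 3 \cdot 6 = 18$)
$36 q{\left(-3 \right)} + c \left(-5\right) M{\left(\frac{1}{-1 - 4},2 \right)} = 36 \left(9 - -27\right) + 18 \left(-5\right) \left(\frac{2}{-1 - 4} + 2 \cdot 2\right) = 36 \left(9 + 27\right) - 90 \left(\frac{2}{-5} + 4\right) = 36 \cdot 36 - 90 \left(2 \left(- \frac{1}{5}\right) + 4\right) = 1296 - 90 \left(- \frac{2}{5} + 4\right) = 1296 - 324 = 972$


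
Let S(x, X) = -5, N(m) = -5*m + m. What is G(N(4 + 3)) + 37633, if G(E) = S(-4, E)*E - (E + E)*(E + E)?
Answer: 34637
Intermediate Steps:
N(m) = -4*m
G(E) = -5*E - 4*E² (G(E) = -5*E - (E + E)*(E + E) = -5*E - 2*E*2*E = -5*E - 4*E²)
G(N(4 + 3)) + 37633 = -(-4*(4 + 3))*(5 + 4*(-4*(4 + 3))) + 37633 = -(-4*7)*(5 + 4*(-4*7)) + 37633 = -1*(-28)*(5 + 4*(-28)) + 37633 = -1*(-28)*(5 - 112) + 37633 = -1*(-28)*(-107) + 37633 = -2996 + 37633 = 34637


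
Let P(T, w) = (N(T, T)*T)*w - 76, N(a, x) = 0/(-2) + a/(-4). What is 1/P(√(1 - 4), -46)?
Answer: -2/221 ≈ -0.0090498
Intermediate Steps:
N(a, x) = -a/4 (N(a, x) = 0*(-½) + a*(-¼) = 0 - a/4 = -a/4)
P(T, w) = -76 - w*T²/4 (P(T, w) = ((-T/4)*T)*w - 76 = (-T²/4)*w - 76 = -w*T²/4 - 76 = -76 - w*T²/4)
1/P(√(1 - 4), -46) = 1/(-76 - ¼*(-46)*(√(1 - 4))²) = 1/(-76 - ¼*(-46)*(√(-3))²) = 1/(-76 - ¼*(-46)*(I*√3)²) = 1/(-76 - ¼*(-46)*(-3)) = 1/(-76 - 69/2) = 1/(-221/2) = -2/221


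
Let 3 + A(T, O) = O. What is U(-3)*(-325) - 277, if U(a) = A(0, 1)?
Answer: 373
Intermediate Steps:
A(T, O) = -3 + O
U(a) = -2 (U(a) = -3 + 1 = -2)
U(-3)*(-325) - 277 = -2*(-325) - 277 = 650 - 277 = 373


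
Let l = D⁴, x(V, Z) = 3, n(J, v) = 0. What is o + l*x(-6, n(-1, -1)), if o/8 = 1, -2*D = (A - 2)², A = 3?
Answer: 131/16 ≈ 8.1875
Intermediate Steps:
D = -½ (D = -(3 - 2)²/2 = -½*1² = -½*1 = -½ ≈ -0.50000)
o = 8 (o = 8*1 = 8)
l = 1/16 (l = (-½)⁴ = 1/16 ≈ 0.062500)
o + l*x(-6, n(-1, -1)) = 8 + (1/16)*3 = 8 + 3/16 = 131/16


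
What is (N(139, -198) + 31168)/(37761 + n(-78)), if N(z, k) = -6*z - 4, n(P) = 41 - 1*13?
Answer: 30330/37789 ≈ 0.80261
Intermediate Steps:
n(P) = 28 (n(P) = 41 - 13 = 28)
N(z, k) = -4 - 6*z
(N(139, -198) + 31168)/(37761 + n(-78)) = ((-4 - 6*139) + 31168)/(37761 + 28) = ((-4 - 834) + 31168)/37789 = (-838 + 31168)*(1/37789) = 30330*(1/37789) = 30330/37789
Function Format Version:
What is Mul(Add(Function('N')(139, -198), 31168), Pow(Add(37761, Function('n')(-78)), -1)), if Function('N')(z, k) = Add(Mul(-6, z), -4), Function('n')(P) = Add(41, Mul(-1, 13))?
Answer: Rational(30330, 37789) ≈ 0.80261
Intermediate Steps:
Function('n')(P) = 28 (Function('n')(P) = Add(41, -13) = 28)
Function('N')(z, k) = Add(-4, Mul(-6, z))
Mul(Add(Function('N')(139, -198), 31168), Pow(Add(37761, Function('n')(-78)), -1)) = Mul(Add(Add(-4, Mul(-6, 139)), 31168), Pow(Add(37761, 28), -1)) = Mul(Add(Add(-4, -834), 31168), Pow(37789, -1)) = Mul(Add(-838, 31168), Rational(1, 37789)) = Mul(30330, Rational(1, 37789)) = Rational(30330, 37789)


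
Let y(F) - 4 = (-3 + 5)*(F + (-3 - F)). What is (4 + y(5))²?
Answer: 4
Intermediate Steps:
y(F) = -2 (y(F) = 4 + (-3 + 5)*(F + (-3 - F)) = 4 + 2*(-3) = 4 - 6 = -2)
(4 + y(5))² = (4 - 2)² = 2² = 4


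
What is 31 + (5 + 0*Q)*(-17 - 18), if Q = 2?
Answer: -144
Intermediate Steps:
31 + (5 + 0*Q)*(-17 - 18) = 31 + (5 + 0*2)*(-17 - 18) = 31 + (5 + 0)*(-35) = 31 + 5*(-35) = 31 - 175 = -144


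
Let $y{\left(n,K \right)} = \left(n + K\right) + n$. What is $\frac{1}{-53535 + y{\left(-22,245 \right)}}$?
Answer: $- \frac{1}{53334} \approx -1.875 \cdot 10^{-5}$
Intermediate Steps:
$y{\left(n,K \right)} = K + 2 n$ ($y{\left(n,K \right)} = \left(K + n\right) + n = K + 2 n$)
$\frac{1}{-53535 + y{\left(-22,245 \right)}} = \frac{1}{-53535 + \left(245 + 2 \left(-22\right)\right)} = \frac{1}{-53535 + \left(245 - 44\right)} = \frac{1}{-53535 + 201} = \frac{1}{-53334} = - \frac{1}{53334}$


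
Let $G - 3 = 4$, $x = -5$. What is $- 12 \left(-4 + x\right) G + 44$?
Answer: $800$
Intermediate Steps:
$G = 7$ ($G = 3 + 4 = 7$)
$- 12 \left(-4 + x\right) G + 44 = - 12 \left(-4 - 5\right) 7 + 44 = - 12 \left(\left(-9\right) 7\right) + 44 = \left(-12\right) \left(-63\right) + 44 = 756 + 44 = 800$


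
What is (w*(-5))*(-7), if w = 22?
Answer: 770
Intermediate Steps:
(w*(-5))*(-7) = (22*(-5))*(-7) = -110*(-7) = 770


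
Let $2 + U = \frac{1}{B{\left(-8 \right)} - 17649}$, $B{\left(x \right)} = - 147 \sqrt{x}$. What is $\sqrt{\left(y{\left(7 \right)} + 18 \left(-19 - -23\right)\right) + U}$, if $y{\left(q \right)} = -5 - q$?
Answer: $\frac{\sqrt{3} \sqrt{\frac{1023641 + 17052 i \sqrt{2}}{5883 + 98 i \sqrt{2}}}}{3} \approx 7.6158 + 8.7586 \cdot 10^{-8} i$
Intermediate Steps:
$U = -2 + \frac{1}{-17649 - 294 i \sqrt{2}}$ ($U = -2 + \frac{1}{- 147 \sqrt{-8} - 17649} = -2 + \frac{1}{- 147 \cdot 2 i \sqrt{2} - 17649} = -2 + \frac{1}{- 294 i \sqrt{2} - 17649} = -2 + \frac{1}{-17649 - 294 i \sqrt{2}} \approx -2.0001 + 1.3341 \cdot 10^{-6} i$)
$\sqrt{\left(y{\left(7 \right)} + 18 \left(-19 - -23\right)\right) + U} = \sqrt{\left(\left(-5 - 7\right) + 18 \left(-19 - -23\right)\right) + \frac{- 588 \sqrt{2} + 35299 i}{3 \left(- 5883 i + 98 \sqrt{2}\right)}} = \sqrt{\left(\left(-5 - 7\right) + 18 \left(-19 + 23\right)\right) + \frac{- 588 \sqrt{2} + 35299 i}{3 \left(- 5883 i + 98 \sqrt{2}\right)}} = \sqrt{\left(-12 + 18 \cdot 4\right) + \frac{- 588 \sqrt{2} + 35299 i}{3 \left(- 5883 i + 98 \sqrt{2}\right)}} = \sqrt{\left(-12 + 72\right) + \frac{- 588 \sqrt{2} + 35299 i}{3 \left(- 5883 i + 98 \sqrt{2}\right)}} = \sqrt{60 + \frac{- 588 \sqrt{2} + 35299 i}{3 \left(- 5883 i + 98 \sqrt{2}\right)}}$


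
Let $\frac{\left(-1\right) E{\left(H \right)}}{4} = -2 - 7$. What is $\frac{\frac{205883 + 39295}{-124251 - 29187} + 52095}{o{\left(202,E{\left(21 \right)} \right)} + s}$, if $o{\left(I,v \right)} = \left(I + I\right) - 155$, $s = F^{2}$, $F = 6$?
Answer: $\frac{444061524}{2429435} \approx 182.78$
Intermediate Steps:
$E{\left(H \right)} = 36$ ($E{\left(H \right)} = - 4 \left(-2 - 7\right) = \left(-4\right) \left(-9\right) = 36$)
$s = 36$ ($s = 6^{2} = 36$)
$o{\left(I,v \right)} = -155 + 2 I$ ($o{\left(I,v \right)} = 2 I - 155 = -155 + 2 I$)
$\frac{\frac{205883 + 39295}{-124251 - 29187} + 52095}{o{\left(202,E{\left(21 \right)} \right)} + s} = \frac{\frac{205883 + 39295}{-124251 - 29187} + 52095}{\left(-155 + 2 \cdot 202\right) + 36} = \frac{\frac{245178}{-153438} + 52095}{\left(-155 + 404\right) + 36} = \frac{245178 \left(- \frac{1}{153438}\right) + 52095}{249 + 36} = \frac{- \frac{40863}{25573} + 52095}{285} = \frac{1332184572}{25573} \cdot \frac{1}{285} = \frac{444061524}{2429435}$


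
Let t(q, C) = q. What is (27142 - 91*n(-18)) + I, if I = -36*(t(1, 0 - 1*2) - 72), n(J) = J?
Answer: 31336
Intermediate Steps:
I = 2556 (I = -36*(1 - 72) = -36*(-71) = 2556)
(27142 - 91*n(-18)) + I = (27142 - 91*(-18)) + 2556 = (27142 + 1638) + 2556 = 28780 + 2556 = 31336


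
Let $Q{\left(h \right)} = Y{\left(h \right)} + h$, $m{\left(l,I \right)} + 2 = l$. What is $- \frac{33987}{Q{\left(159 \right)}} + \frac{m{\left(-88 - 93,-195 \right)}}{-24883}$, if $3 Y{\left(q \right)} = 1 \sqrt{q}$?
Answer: $- \frac{7611024999}{35582690} + \frac{33987 \sqrt{159}}{75790} \approx -208.24$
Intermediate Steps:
$m{\left(l,I \right)} = -2 + l$
$Y{\left(q \right)} = \frac{\sqrt{q}}{3}$ ($Y{\left(q \right)} = \frac{1 \sqrt{q}}{3} = \frac{\sqrt{q}}{3}$)
$Q{\left(h \right)} = h + \frac{\sqrt{h}}{3}$ ($Q{\left(h \right)} = \frac{\sqrt{h}}{3} + h = h + \frac{\sqrt{h}}{3}$)
$- \frac{33987}{Q{\left(159 \right)}} + \frac{m{\left(-88 - 93,-195 \right)}}{-24883} = - \frac{33987}{159 + \frac{\sqrt{159}}{3}} + \frac{-2 - 181}{-24883} = - \frac{33987}{159 + \frac{\sqrt{159}}{3}} + \left(-2 - 181\right) \left(- \frac{1}{24883}\right) = - \frac{33987}{159 + \frac{\sqrt{159}}{3}} - - \frac{183}{24883} = - \frac{33987}{159 + \frac{\sqrt{159}}{3}} + \frac{183}{24883} = \frac{183}{24883} - \frac{33987}{159 + \frac{\sqrt{159}}{3}}$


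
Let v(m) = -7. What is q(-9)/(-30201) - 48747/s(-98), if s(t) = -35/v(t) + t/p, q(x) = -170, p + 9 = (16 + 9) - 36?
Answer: -1635784960/332211 ≈ -4923.9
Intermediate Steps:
p = -20 (p = -9 + ((16 + 9) - 36) = -9 + (25 - 36) = -9 - 11 = -20)
s(t) = 5 - t/20 (s(t) = -35/(-7) + t/(-20) = -35*(-1/7) + t*(-1/20) = 5 - t/20)
q(-9)/(-30201) - 48747/s(-98) = -170/(-30201) - 48747/(5 - 1/20*(-98)) = -170*(-1/30201) - 48747/(5 + 49/10) = 170/30201 - 48747/99/10 = 170/30201 - 48747*10/99 = 170/30201 - 162490/33 = -1635784960/332211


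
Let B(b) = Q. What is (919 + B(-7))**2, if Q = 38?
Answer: 915849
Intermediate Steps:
B(b) = 38
(919 + B(-7))**2 = (919 + 38)**2 = 957**2 = 915849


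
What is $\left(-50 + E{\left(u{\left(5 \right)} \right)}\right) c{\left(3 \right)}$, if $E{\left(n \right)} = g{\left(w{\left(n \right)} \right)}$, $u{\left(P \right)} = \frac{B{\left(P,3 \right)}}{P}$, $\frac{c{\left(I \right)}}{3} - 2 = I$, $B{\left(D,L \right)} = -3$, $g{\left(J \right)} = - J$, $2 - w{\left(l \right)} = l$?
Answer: $-789$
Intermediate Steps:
$w{\left(l \right)} = 2 - l$
$c{\left(I \right)} = 6 + 3 I$
$u{\left(P \right)} = - \frac{3}{P}$
$E{\left(n \right)} = -2 + n$ ($E{\left(n \right)} = - (2 - n) = -2 + n$)
$\left(-50 + E{\left(u{\left(5 \right)} \right)}\right) c{\left(3 \right)} = \left(-50 - \left(2 + \frac{3}{5}\right)\right) \left(6 + 3 \cdot 3\right) = \left(-50 - \frac{13}{5}\right) \left(6 + 9\right) = \left(-50 - \frac{13}{5}\right) 15 = \left(- \frac{263}{5}\right) 15 = -789$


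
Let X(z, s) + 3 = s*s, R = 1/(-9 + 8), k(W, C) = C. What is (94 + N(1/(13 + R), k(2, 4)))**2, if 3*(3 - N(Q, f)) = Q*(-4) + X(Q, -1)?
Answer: 774400/81 ≈ 9560.5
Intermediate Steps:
R = -1 (R = 1/(-1) = -1)
X(z, s) = -3 + s**2 (X(z, s) = -3 + s*s = -3 + s**2)
N(Q, f) = 11/3 + 4*Q/3 (N(Q, f) = 3 - (Q*(-4) + (-3 + (-1)**2))/3 = 3 - (-4*Q + (-3 + 1))/3 = 3 - (-4*Q - 2)/3 = 3 - (-2 - 4*Q)/3 = 3 + (2/3 + 4*Q/3) = 11/3 + 4*Q/3)
(94 + N(1/(13 + R), k(2, 4)))**2 = (94 + (11/3 + 4/(3*(13 - 1))))**2 = (94 + (11/3 + (4/3)/12))**2 = (94 + (11/3 + (4/3)*(1/12)))**2 = (94 + (11/3 + 1/9))**2 = (94 + 34/9)**2 = (880/9)**2 = 774400/81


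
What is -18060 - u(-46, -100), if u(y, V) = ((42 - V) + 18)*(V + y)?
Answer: 5300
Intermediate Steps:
u(y, V) = (60 - V)*(V + y)
-18060 - u(-46, -100) = -18060 - (-1*(-100)² + 60*(-100) + 60*(-46) - 1*(-100)*(-46)) = -18060 - (-1*10000 - 6000 - 2760 - 4600) = -18060 - (-10000 - 6000 - 2760 - 4600) = -18060 - 1*(-23360) = -18060 + 23360 = 5300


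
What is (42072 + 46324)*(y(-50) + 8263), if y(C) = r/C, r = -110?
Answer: 3653053096/5 ≈ 7.3061e+8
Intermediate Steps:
y(C) = -110/C
(42072 + 46324)*(y(-50) + 8263) = (42072 + 46324)*(-110/(-50) + 8263) = 88396*(-110*(-1/50) + 8263) = 88396*(11/5 + 8263) = 88396*(41326/5) = 3653053096/5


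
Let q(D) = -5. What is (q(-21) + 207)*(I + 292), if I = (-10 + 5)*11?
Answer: 47874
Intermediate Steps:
I = -55 (I = -5*11 = -55)
(q(-21) + 207)*(I + 292) = (-5 + 207)*(-55 + 292) = 202*237 = 47874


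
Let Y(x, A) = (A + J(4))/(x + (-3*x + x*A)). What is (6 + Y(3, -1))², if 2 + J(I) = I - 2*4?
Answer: 3721/81 ≈ 45.938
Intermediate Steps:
J(I) = -10 + I (J(I) = -2 + (I - 2*4) = -2 + (I - 8) = -2 + (-8 + I) = -10 + I)
Y(x, A) = (-6 + A)/(-2*x + A*x) (Y(x, A) = (A + (-10 + 4))/(x + (-3*x + x*A)) = (A - 6)/(x + (-3*x + A*x)) = (-6 + A)/(-2*x + A*x))
(6 + Y(3, -1))² = (6 + (-6 - 1)/(3*(-2 - 1)))² = (6 + (⅓)*(-7)/(-3))² = (6 + (⅓)*(-⅓)*(-7))² = (6 + 7/9)² = (61/9)² = 3721/81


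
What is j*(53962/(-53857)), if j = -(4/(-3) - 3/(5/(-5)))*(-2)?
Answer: -539620/161571 ≈ -3.3398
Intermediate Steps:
j = 10/3 (j = -(4*(-1/3) - 3/(5*(-1/5)))*(-2) = -(-4/3 - 3/(-1))*(-2) = -(-4/3 - 3*(-1))*(-2) = -(-4/3 + 3)*(-2) = -1*5/3*(-2) = -5/3*(-2) = 10/3 ≈ 3.3333)
j*(53962/(-53857)) = 10*(53962/(-53857))/3 = 10*(53962*(-1/53857))/3 = (10/3)*(-53962/53857) = -539620/161571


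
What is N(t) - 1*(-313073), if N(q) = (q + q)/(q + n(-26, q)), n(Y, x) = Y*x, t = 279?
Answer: 7826823/25 ≈ 3.1307e+5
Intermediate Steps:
N(q) = -2/25 (N(q) = (q + q)/(q - 26*q) = (2*q)/((-25*q)) = (2*q)*(-1/(25*q)) = -2/25)
N(t) - 1*(-313073) = -2/25 - 1*(-313073) = -2/25 + 313073 = 7826823/25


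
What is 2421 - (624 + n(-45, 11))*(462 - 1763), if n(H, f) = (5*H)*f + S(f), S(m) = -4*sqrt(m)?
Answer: -2405730 - 5204*sqrt(11) ≈ -2.4230e+6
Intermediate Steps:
n(H, f) = -4*sqrt(f) + 5*H*f (n(H, f) = (5*H)*f - 4*sqrt(f) = 5*H*f - 4*sqrt(f) = -4*sqrt(f) + 5*H*f)
2421 - (624 + n(-45, 11))*(462 - 1763) = 2421 - (624 + (-4*sqrt(11) + 5*(-45)*11))*(462 - 1763) = 2421 - (624 + (-4*sqrt(11) - 2475))*(-1301) = 2421 - (624 + (-2475 - 4*sqrt(11)))*(-1301) = 2421 - (-1851 - 4*sqrt(11))*(-1301) = 2421 - (2408151 + 5204*sqrt(11)) = 2421 + (-2408151 - 5204*sqrt(11)) = -2405730 - 5204*sqrt(11)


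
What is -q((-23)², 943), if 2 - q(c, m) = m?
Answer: 941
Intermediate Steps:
q(c, m) = 2 - m
-q((-23)², 943) = -(2 - 1*943) = -(2 - 943) = -1*(-941) = 941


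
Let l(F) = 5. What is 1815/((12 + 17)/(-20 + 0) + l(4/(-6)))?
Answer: 36300/71 ≈ 511.27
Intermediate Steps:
1815/((12 + 17)/(-20 + 0) + l(4/(-6))) = 1815/((12 + 17)/(-20 + 0) + 5) = 1815/(29/(-20) + 5) = 1815/(29*(-1/20) + 5) = 1815/(-29/20 + 5) = 1815/(71/20) = (20/71)*1815 = 36300/71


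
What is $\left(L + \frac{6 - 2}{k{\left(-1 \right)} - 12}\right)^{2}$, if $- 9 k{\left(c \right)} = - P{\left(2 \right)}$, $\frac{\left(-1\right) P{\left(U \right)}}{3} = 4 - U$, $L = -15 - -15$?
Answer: $\frac{36}{361} \approx 0.099723$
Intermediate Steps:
$L = 0$ ($L = -15 + 15 = 0$)
$P{\left(U \right)} = -12 + 3 U$ ($P{\left(U \right)} = - 3 \left(4 - U\right) = -12 + 3 U$)
$k{\left(c \right)} = - \frac{2}{3}$ ($k{\left(c \right)} = - \frac{\left(-1\right) \left(-12 + 3 \cdot 2\right)}{9} = - \frac{\left(-1\right) \left(-12 + 6\right)}{9} = - \frac{\left(-1\right) \left(-6\right)}{9} = \left(- \frac{1}{9}\right) 6 = - \frac{2}{3}$)
$\left(L + \frac{6 - 2}{k{\left(-1 \right)} - 12}\right)^{2} = \left(0 + \frac{6 - 2}{- \frac{2}{3} - 12}\right)^{2} = \left(0 + \frac{4}{- \frac{38}{3}}\right)^{2} = \left(0 + 4 \left(- \frac{3}{38}\right)\right)^{2} = \left(0 - \frac{6}{19}\right)^{2} = \left(- \frac{6}{19}\right)^{2} = \frac{36}{361}$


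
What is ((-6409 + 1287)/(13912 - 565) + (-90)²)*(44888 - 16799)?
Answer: 337397508938/1483 ≈ 2.2751e+8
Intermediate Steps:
((-6409 + 1287)/(13912 - 565) + (-90)²)*(44888 - 16799) = (-5122/13347 + 8100)*28089 = (108105578/13347)*28089 = 337397508938/1483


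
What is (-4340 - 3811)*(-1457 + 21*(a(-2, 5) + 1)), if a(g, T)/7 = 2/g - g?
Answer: 10506639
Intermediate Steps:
a(g, T) = -7*g + 14/g (a(g, T) = 7*(2/g - g) = 7*(-g + 2/g) = -7*g + 14/g)
(-4340 - 3811)*(-1457 + 21*(a(-2, 5) + 1)) = (-4340 - 3811)*(-1457 + 21*((-7*(-2) + 14/(-2)) + 1)) = -8151*(-1457 + 21*((14 + 14*(-½)) + 1)) = -8151*(-1457 + 21*((14 - 7) + 1)) = -8151*(-1457 + 21*(7 + 1)) = -8151*(-1457 + 21*8) = -8151*(-1457 + 168) = -8151*(-1289) = 10506639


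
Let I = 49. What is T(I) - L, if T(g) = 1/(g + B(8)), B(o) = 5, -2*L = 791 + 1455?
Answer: 60643/54 ≈ 1123.0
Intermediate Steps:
L = -1123 (L = -(791 + 1455)/2 = -½*2246 = -1123)
T(g) = 1/(5 + g) (T(g) = 1/(g + 5) = 1/(5 + g))
T(I) - L = 1/(5 + 49) - 1*(-1123) = 1/54 + 1123 = 60643/54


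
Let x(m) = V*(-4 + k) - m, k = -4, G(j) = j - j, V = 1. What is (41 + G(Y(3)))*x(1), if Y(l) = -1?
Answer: -369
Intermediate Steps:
G(j) = 0
x(m) = -8 - m (x(m) = 1*(-4 - 4) - m = 1*(-8) - m = -8 - m)
(41 + G(Y(3)))*x(1) = (41 + 0)*(-8 - 1*1) = 41*(-8 - 1) = 41*(-9) = -369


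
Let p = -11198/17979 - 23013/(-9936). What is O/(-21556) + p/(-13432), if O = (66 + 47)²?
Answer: -3887053194169/6560536524672 ≈ -0.59249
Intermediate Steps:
O = 12769 (O = 113² = 12769)
p = 11203237/6616272 (p = -11198*1/17979 - 23013*(-1/9936) = -11198/17979 + 2557/1104 = 11203237/6616272 ≈ 1.6933)
O/(-21556) + p/(-13432) = 12769/(-21556) + (11203237/6616272)/(-13432) = 12769*(-1/21556) + (11203237/6616272)*(-1/13432) = -12769/21556 - 153469/1217394048 = -3887053194169/6560536524672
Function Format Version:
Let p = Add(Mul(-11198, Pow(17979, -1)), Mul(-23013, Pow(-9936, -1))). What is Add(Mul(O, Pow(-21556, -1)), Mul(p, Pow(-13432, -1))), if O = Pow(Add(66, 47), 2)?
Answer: Rational(-3887053194169, 6560536524672) ≈ -0.59249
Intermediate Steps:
O = 12769 (O = Pow(113, 2) = 12769)
p = Rational(11203237, 6616272) (p = Add(Mul(-11198, Rational(1, 17979)), Mul(-23013, Rational(-1, 9936))) = Add(Rational(-11198, 17979), Rational(2557, 1104)) = Rational(11203237, 6616272) ≈ 1.6933)
Add(Mul(O, Pow(-21556, -1)), Mul(p, Pow(-13432, -1))) = Add(Mul(12769, Pow(-21556, -1)), Mul(Rational(11203237, 6616272), Pow(-13432, -1))) = Add(Mul(12769, Rational(-1, 21556)), Mul(Rational(11203237, 6616272), Rational(-1, 13432))) = Add(Rational(-12769, 21556), Rational(-153469, 1217394048)) = Rational(-3887053194169, 6560536524672)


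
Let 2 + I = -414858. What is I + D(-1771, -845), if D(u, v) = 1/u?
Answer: -734717061/1771 ≈ -4.1486e+5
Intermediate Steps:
I = -414860 (I = -2 - 414858 = -414860)
I + D(-1771, -845) = -414860 + 1/(-1771) = -414860 - 1/1771 = -734717061/1771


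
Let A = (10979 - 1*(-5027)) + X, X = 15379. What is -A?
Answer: -31385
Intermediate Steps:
A = 31385 (A = (10979 - 1*(-5027)) + 15379 = (10979 + 5027) + 15379 = 16006 + 15379 = 31385)
-A = -1*31385 = -31385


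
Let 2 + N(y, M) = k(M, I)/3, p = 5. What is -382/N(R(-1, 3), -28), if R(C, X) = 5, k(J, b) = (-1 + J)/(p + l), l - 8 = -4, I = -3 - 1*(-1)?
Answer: 10314/83 ≈ 124.27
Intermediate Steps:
I = -2 (I = -3 + 1 = -2)
l = 4 (l = 8 - 4 = 4)
k(J, b) = -1/9 + J/9 (k(J, b) = (-1 + J)/(5 + 4) = (-1 + J)/9 = (-1 + J)*(1/9) = -1/9 + J/9)
N(y, M) = -55/27 + M/27 (N(y, M) = -2 + (-1/9 + M/9)/3 = -2 + (-1/9 + M/9)*(1/3) = -2 + (-1/27 + M/27) = -55/27 + M/27)
-382/N(R(-1, 3), -28) = -382/(-55/27 + (1/27)*(-28)) = -382/(-55/27 - 28/27) = -382/(-83/27) = -382*(-27/83) = 10314/83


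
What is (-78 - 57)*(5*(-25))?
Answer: 16875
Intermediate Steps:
(-78 - 57)*(5*(-25)) = -135*(-125) = 16875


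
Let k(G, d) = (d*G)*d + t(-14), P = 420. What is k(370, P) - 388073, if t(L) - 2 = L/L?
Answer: 64879930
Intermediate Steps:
t(L) = 3 (t(L) = 2 + L/L = 2 + 1 = 3)
k(G, d) = 3 + G*d**2 (k(G, d) = (d*G)*d + 3 = (G*d)*d + 3 = G*d**2 + 3 = 3 + G*d**2)
k(370, P) - 388073 = (3 + 370*420**2) - 388073 = (3 + 370*176400) - 388073 = (3 + 65268000) - 388073 = 65268003 - 388073 = 64879930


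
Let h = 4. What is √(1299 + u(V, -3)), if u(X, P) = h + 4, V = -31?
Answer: √1307 ≈ 36.152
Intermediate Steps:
u(X, P) = 8 (u(X, P) = 4 + 4 = 8)
√(1299 + u(V, -3)) = √(1299 + 8) = √1307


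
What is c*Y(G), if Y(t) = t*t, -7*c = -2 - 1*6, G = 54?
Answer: 23328/7 ≈ 3332.6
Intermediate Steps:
c = 8/7 (c = -(-2 - 1*6)/7 = -(-2 - 6)/7 = -⅐*(-8) = 8/7 ≈ 1.1429)
Y(t) = t²
c*Y(G) = (8/7)*54² = (8/7)*2916 = 23328/7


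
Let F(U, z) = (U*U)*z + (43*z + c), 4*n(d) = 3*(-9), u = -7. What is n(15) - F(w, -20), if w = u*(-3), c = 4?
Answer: 38677/4 ≈ 9669.3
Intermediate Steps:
w = 21 (w = -7*(-3) = 21)
n(d) = -27/4 (n(d) = (3*(-9))/4 = (¼)*(-27) = -27/4)
F(U, z) = 4 + 43*z + z*U² (F(U, z) = (U*U)*z + (43*z + 4) = U²*z + (4 + 43*z) = z*U² + (4 + 43*z) = 4 + 43*z + z*U²)
n(15) - F(w, -20) = -27/4 - (4 + 43*(-20) - 20*21²) = -27/4 - (4 - 860 - 20*441) = -27/4 - (4 - 860 - 8820) = -27/4 - 1*(-9676) = -27/4 + 9676 = 38677/4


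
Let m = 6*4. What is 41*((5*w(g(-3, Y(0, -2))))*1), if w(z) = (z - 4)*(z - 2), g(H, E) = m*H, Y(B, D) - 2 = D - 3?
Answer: 1152920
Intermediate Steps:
Y(B, D) = -1 + D (Y(B, D) = 2 + (D - 3) = 2 + (-3 + D) = -1 + D)
m = 24
g(H, E) = 24*H
w(z) = (-4 + z)*(-2 + z)
41*((5*w(g(-3, Y(0, -2))))*1) = 41*((5*(8 + (24*(-3))**2 - 144*(-3)))*1) = 41*((5*(8 + (-72)**2 - 6*(-72)))*1) = 41*((5*(8 + 5184 + 432))*1) = 41*((5*5624)*1) = 41*(28120*1) = 41*28120 = 1152920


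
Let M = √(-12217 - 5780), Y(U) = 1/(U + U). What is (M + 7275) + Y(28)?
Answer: 407401/56 + I*√17997 ≈ 7275.0 + 134.15*I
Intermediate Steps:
Y(U) = 1/(2*U)
M = I*√17997 (M = √(-17997) = I*√17997 ≈ 134.15*I)
(M + 7275) + Y(28) = (I*√17997 + 7275) + (½)/28 = (7275 + I*√17997) + (½)*(1/28) = (7275 + I*√17997) + 1/56 = 407401/56 + I*√17997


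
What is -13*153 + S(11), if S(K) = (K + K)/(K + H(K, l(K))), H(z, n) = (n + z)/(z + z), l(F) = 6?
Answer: -514667/259 ≈ -1987.1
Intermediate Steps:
H(z, n) = (n + z)/(2*z) (H(z, n) = (n + z)/((2*z)) = (n + z)*(1/(2*z)) = (n + z)/(2*z))
S(K) = 2*K/(K + (6 + K)/(2*K)) (S(K) = (K + K)/(K + (6 + K)/(2*K)) = (2*K)/(K + (6 + K)/(2*K)) = 2*K/(K + (6 + K)/(2*K)))
-13*153 + S(11) = -13*153 + 4*11**2/(6 + 11 + 2*11**2) = -1989 + 4*121/(6 + 11 + 2*121) = -1989 + 4*121/(6 + 11 + 242) = -1989 + 4*121/259 = -1989 + 4*121*(1/259) = -1989 + 484/259 = -514667/259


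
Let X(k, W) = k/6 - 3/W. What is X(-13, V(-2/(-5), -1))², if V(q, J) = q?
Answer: 841/9 ≈ 93.444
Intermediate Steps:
X(k, W) = -3/W + k/6 (X(k, W) = k*(⅙) - 3/W = k/6 - 3/W = -3/W + k/6)
X(-13, V(-2/(-5), -1))² = (-3/((-2/(-5))) + (⅙)*(-13))² = (-3/((-2*(-⅕))) - 13/6)² = (-3/⅖ - 13/6)² = (-3*5/2 - 13/6)² = (-15/2 - 13/6)² = (-29/3)² = 841/9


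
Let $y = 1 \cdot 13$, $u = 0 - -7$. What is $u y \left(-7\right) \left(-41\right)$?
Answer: $26117$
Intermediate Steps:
$u = 7$ ($u = 0 + 7 = 7$)
$y = 13$
$u y \left(-7\right) \left(-41\right) = 7 \cdot 13 \left(-7\right) \left(-41\right) = 91 \left(-7\right) \left(-41\right) = \left(-637\right) \left(-41\right) = 26117$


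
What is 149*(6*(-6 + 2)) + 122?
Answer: -3454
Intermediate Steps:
149*(6*(-6 + 2)) + 122 = 149*(6*(-4)) + 122 = 149*(-24) + 122 = -3576 + 122 = -3454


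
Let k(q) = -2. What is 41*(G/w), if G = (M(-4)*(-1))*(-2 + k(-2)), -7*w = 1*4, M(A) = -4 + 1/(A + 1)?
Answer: 3731/3 ≈ 1243.7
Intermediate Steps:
M(A) = -4 + 1/(1 + A)
w = -4/7 ≈ -0.57143
G = -52/3 (G = (((-3 - 4*(-4))/(1 - 4))*(-1))*(-2 - 2) = (((-3 + 16)/(-3))*(-1))*(-4) = (-⅓*13*(-1))*(-4) = -13/3*(-1)*(-4) = (13/3)*(-4) = -52/3 ≈ -17.333)
41*(G/w) = 41*(-52/(3*(-4/7))) = 41*(-52/3*(-7/4)) = 41*(91/3) = 3731/3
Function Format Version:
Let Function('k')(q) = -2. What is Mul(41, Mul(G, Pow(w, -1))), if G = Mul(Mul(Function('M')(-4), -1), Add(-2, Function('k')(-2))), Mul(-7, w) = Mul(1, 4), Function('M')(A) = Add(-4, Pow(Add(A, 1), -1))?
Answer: Rational(3731, 3) ≈ 1243.7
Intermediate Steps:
Function('M')(A) = Add(-4, Pow(Add(1, A), -1))
w = Rational(-4, 7) (w = Mul(Rational(-1, 7), Mul(1, 4)) = Mul(Rational(-1, 7), 4) = Rational(-4, 7) ≈ -0.57143)
G = Rational(-52, 3) (G = Mul(Mul(Mul(Pow(Add(1, -4), -1), Add(-3, Mul(-4, -4))), -1), Add(-2, -2)) = Mul(Mul(Mul(Pow(-3, -1), Add(-3, 16)), -1), -4) = Mul(Mul(Mul(Rational(-1, 3), 13), -1), -4) = Mul(Mul(Rational(-13, 3), -1), -4) = Mul(Rational(13, 3), -4) = Rational(-52, 3) ≈ -17.333)
Mul(41, Mul(G, Pow(w, -1))) = Mul(41, Mul(Rational(-52, 3), Pow(Rational(-4, 7), -1))) = Mul(41, Mul(Rational(-52, 3), Rational(-7, 4))) = Mul(41, Rational(91, 3)) = Rational(3731, 3)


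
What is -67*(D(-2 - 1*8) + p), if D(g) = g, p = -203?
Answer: 14271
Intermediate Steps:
-67*(D(-2 - 1*8) + p) = -67*((-2 - 1*8) - 203) = -67*((-2 - 8) - 203) = -67*(-10 - 203) = -67*(-213) = 14271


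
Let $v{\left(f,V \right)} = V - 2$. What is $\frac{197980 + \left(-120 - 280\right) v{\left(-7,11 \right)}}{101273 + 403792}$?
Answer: $\frac{38876}{101013} \approx 0.38486$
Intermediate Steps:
$v{\left(f,V \right)} = -2 + V$ ($v{\left(f,V \right)} = V - 2 = -2 + V$)
$\frac{197980 + \left(-120 - 280\right) v{\left(-7,11 \right)}}{101273 + 403792} = \frac{197980 + \left(-120 - 280\right) \left(-2 + 11\right)}{101273 + 403792} = \frac{197980 - 3600}{505065} = \left(197980 - 3600\right) \frac{1}{505065} = 194380 \cdot \frac{1}{505065} = \frac{38876}{101013}$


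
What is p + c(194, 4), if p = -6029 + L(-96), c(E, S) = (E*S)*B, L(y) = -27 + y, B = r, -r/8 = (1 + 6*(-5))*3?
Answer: 533944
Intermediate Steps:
r = 696 (r = -8*(1 + 6*(-5))*3 = -8*(1 - 30)*3 = -(-232)*3 = -8*(-87) = 696)
B = 696
c(E, S) = 696*E*S (c(E, S) = (E*S)*696 = 696*E*S)
p = -6152 (p = -6029 + (-27 - 96) = -6029 - 123 = -6152)
p + c(194, 4) = -6152 + 696*194*4 = -6152 + 540096 = 533944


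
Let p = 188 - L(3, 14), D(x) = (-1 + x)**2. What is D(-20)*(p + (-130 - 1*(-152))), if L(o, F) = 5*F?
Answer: 61740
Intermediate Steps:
p = 118 (p = 188 - 5*14 = 188 - 1*70 = 188 - 70 = 118)
D(-20)*(p + (-130 - 1*(-152))) = (-1 - 20)**2*(118 + (-130 - 1*(-152))) = (-21)**2*(118 + (-130 + 152)) = 441*(118 + 22) = 441*140 = 61740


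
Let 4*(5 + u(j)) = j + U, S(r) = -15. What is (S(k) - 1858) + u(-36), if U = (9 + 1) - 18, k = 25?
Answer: -1889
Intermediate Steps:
U = -8 (U = 10 - 18 = -8)
u(j) = -7 + j/4 (u(j) = -5 + (j - 8)/4 = -5 + (-8 + j)/4 = -5 + (-2 + j/4) = -7 + j/4)
(S(k) - 1858) + u(-36) = (-15 - 1858) + (-7 + (1/4)*(-36)) = -1873 + (-7 - 9) = -1873 - 16 = -1889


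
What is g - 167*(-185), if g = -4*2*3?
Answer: 30871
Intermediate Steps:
g = -24 (g = -8*3 = -24)
g - 167*(-185) = -24 - 167*(-185) = -24 + 30895 = 30871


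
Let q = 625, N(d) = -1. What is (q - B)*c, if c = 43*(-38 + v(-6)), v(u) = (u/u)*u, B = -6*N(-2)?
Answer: -1171148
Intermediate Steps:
B = 6 (B = -6*(-1) = 6)
v(u) = u (v(u) = 1*u = u)
c = -1892 (c = 43*(-38 - 6) = 43*(-44) = -1892)
(q - B)*c = (625 - 1*6)*(-1892) = (625 - 6)*(-1892) = 619*(-1892) = -1171148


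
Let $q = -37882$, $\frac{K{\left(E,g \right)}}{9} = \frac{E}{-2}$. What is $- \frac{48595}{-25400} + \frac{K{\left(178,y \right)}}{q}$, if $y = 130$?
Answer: $\frac{186122119}{96220280} \approx 1.9343$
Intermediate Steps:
$K{\left(E,g \right)} = - \frac{9 E}{2}$ ($K{\left(E,g \right)} = 9 \frac{E}{-2} = 9 E \left(- \frac{1}{2}\right) = 9 \left(- \frac{E}{2}\right) = - \frac{9 E}{2}$)
$- \frac{48595}{-25400} + \frac{K{\left(178,y \right)}}{q} = - \frac{48595}{-25400} + \frac{\left(- \frac{9}{2}\right) 178}{-37882} = \left(-48595\right) \left(- \frac{1}{25400}\right) - - \frac{801}{37882} = \frac{9719}{5080} + \frac{801}{37882} = \frac{186122119}{96220280}$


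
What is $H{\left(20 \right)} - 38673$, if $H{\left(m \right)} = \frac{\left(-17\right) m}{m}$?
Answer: $-38690$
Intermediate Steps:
$H{\left(m \right)} = -17$
$H{\left(20 \right)} - 38673 = -17 - 38673 = -38690$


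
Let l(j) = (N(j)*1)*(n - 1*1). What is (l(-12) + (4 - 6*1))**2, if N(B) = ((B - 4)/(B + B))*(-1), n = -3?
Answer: 4/9 ≈ 0.44444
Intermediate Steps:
N(B) = -(-4 + B)/(2*B) (N(B) = ((-4 + B)/((2*B)))*(-1) = ((-4 + B)*(1/(2*B)))*(-1) = ((-4 + B)/(2*B))*(-1) = -(-4 + B)/(2*B))
l(j) = -2*(4 - j)/j (l(j) = (((4 - j)/(2*j))*1)*(-3 - 1*1) = ((4 - j)/(2*j))*(-3 - 1) = ((4 - j)/(2*j))*(-4) = -2*(4 - j)/j)
(l(-12) + (4 - 6*1))**2 = ((2 - 8/(-12)) + (4 - 6*1))**2 = ((2 - 8*(-1/12)) + (4 - 6))**2 = ((2 + 2/3) - 2)**2 = (8/3 - 2)**2 = (2/3)**2 = 4/9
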